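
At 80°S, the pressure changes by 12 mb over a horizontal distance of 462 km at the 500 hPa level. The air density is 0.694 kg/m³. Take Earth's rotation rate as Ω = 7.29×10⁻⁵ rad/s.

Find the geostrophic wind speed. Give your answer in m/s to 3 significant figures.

Coriolis parameter at 80°S:
f = 2Ω sin φ = 2 × 7.29×10⁻⁵ × sin 80° = 1.44×10⁻⁴ s⁻¹
Pressure gradient: |∂P/∂n| = 1200 Pa / 462000 m = 2.60×10⁻³ Pa/m
Geostrophic balance (pressure-gradient force = Coriolis force):
V_g = (1/(fρ)) |∂P/∂n| = 2.60×10⁻³ / (1.44×10⁻⁴ × 0.694) = 26.1 m/s

26.1 m/s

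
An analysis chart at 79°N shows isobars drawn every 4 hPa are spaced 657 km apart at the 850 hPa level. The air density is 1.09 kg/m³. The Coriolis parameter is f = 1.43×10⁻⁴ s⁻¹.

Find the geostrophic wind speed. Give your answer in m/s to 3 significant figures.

Pressure gradient: |∂P/∂n| = 400 Pa / 657000 m = 6.09×10⁻⁴ Pa/m
Geostrophic balance (pressure-gradient force = Coriolis force):
V_g = (1/(fρ)) |∂P/∂n| = 6.09×10⁻⁴ / (1.43×10⁻⁴ × 1.09) = 3.91 m/s

3.91 m/s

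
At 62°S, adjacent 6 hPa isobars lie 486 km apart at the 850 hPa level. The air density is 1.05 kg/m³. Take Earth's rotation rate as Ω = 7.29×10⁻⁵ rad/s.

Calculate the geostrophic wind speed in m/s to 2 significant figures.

9.1 m/s

Coriolis parameter at 62°S:
f = 2Ω sin φ = 2 × 7.29×10⁻⁵ × sin 62° = 1.29×10⁻⁴ s⁻¹
Pressure gradient: |∂P/∂n| = 600 Pa / 486000 m = 1.23×10⁻³ Pa/m
Geostrophic balance (pressure-gradient force = Coriolis force):
V_g = (1/(fρ)) |∂P/∂n| = 1.23×10⁻³ / (1.29×10⁻⁴ × 1.05) = 9.13 m/s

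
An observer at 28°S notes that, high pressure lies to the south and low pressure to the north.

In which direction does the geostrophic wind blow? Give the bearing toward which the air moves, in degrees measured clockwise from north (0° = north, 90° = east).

270°

The pressure-gradient force points toward the north (bearing 000°).
Geostrophic balance: in the Southern Hemisphere the Coriolis force deflects motion to the left, so the geostrophic wind blows 90° to the left of the pressure-gradient force (low pressure on the right).
Rotating 000° by 90° counterclockwise gives 270° — the wind blows toward the west.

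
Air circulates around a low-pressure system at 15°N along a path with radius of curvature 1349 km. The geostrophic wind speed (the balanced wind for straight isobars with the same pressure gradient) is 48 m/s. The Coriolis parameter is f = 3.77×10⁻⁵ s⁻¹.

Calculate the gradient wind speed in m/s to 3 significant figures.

Around a low, centrifugal force acts outward with Coriolis, so pressure-gradient force balances both:
(1/ρ)|∂P/∂n| = fV + V²/R  →  V² + fR·V − fR·V_g = 0
With fR = 3.77×10⁻⁵ × 1349×10³ m = 50.9 m/s:
V = [−fR + √((fR)² + 4 fR V_g)]/2 = [−50.9 + √(50.9² + 4×50.9×48)]/2 = 30.1 m/s
Subgeostrophic (V < V_g = 48 m/s), as expected around a low.

30.1 m/s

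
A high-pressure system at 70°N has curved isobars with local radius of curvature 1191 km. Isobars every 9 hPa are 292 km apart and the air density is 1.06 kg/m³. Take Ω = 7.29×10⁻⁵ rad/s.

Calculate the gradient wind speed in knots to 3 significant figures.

48.7 knots

Coriolis parameter at 70°N:
f = 2Ω sin φ = 2 × 7.29×10⁻⁵ × sin 70° = 1.37×10⁻⁴ s⁻¹
Pressure gradient: |∂P/∂n| = 900 Pa / 292000 m = 3.08×10⁻³ Pa/m
Geostrophic speed: V_g = |∂P/∂n|/(fρ) = 3.08×10⁻³/(1.37×10⁻⁴ × 1.06) = 21.2 m/s
Around a high, pressure-gradient force acts outward with centrifugal, so Coriolis balances both:
fV = (1/ρ)|∂P/∂n| + V²/R  →  V² − fR·V + fR·V_g = 0
With fR = 1.37×10⁻⁴ × 1191×10³ m = 163 m/s:
V = [fR − √((fR)² − 4 fR V_g)]/2 = [163 − √(163² − 4×163×21.2)]/2 = 25.1 m/s
Supergeostrophic (V > V_g = 21.2 m/s), as expected around a high.
Converting: 25.1 m/s × 1.944 = 48.7 knots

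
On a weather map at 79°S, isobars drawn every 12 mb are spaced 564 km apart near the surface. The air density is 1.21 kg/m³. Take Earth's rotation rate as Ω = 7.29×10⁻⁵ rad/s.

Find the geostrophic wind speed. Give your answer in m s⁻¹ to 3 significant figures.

Coriolis parameter at 79°S:
f = 2Ω sin φ = 2 × 7.29×10⁻⁵ × sin 79° = 1.43×10⁻⁴ s⁻¹
Pressure gradient: |∂P/∂n| = 1200 Pa / 564000 m = 2.13×10⁻³ Pa/m
Geostrophic balance (pressure-gradient force = Coriolis force):
V_g = (1/(fρ)) |∂P/∂n| = 2.13×10⁻³ / (1.43×10⁻⁴ × 1.21) = 12.3 m/s

12.3 m s⁻¹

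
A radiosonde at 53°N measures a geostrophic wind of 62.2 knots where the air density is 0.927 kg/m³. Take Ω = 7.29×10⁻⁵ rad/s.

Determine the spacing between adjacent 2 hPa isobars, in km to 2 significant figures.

Coriolis parameter at 53°N:
f = 2Ω sin φ = 2 × 7.29×10⁻⁵ × sin 53° = 1.16×10⁻⁴ s⁻¹
Wind speed in SI: 62.2 knots = 32.0 m/s
Geostrophic balance rearranged: |∂P/∂n| = f ρ V_g
|∂P/∂n| = 1.16×10⁻⁴ × 0.927 × 32.0 = 3.45×10⁻³ Pa/m
Isobar spacing: Δn = ΔP/|∂P/∂n| = 200 Pa / 3.45×10⁻³ Pa/m = 57905 m ≈ 58 km

58 km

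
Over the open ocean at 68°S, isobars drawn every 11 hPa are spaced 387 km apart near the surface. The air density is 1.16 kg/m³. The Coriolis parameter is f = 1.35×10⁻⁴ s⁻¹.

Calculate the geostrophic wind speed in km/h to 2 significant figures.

Pressure gradient: |∂P/∂n| = 1100 Pa / 387000 m = 2.84×10⁻³ Pa/m
Geostrophic balance (pressure-gradient force = Coriolis force):
V_g = (1/(fρ)) |∂P/∂n| = 2.84×10⁻³ / (1.35×10⁻⁴ × 1.16) = 18.2 m/s
Converting: 18.2 m/s × 3.6 = 65 km/h

65 km/h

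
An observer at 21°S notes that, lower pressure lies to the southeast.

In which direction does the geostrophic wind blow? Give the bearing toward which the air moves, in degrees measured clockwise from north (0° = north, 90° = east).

The pressure-gradient force points toward the southeast (bearing 135°).
Geostrophic balance: in the Southern Hemisphere the Coriolis force deflects motion to the left, so the geostrophic wind blows 90° to the left of the pressure-gradient force (low pressure on the right).
Rotating 135° by 90° counterclockwise gives 045° — the wind blows toward the northeast.

045°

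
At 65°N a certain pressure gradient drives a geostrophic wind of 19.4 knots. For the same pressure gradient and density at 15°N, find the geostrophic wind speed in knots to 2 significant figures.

68 knots

With the same pressure gradient and density, V_g ∝ 1/f ∝ 1/sin φ.
V₂ = V₁ · sin φ₁ / sin φ₂ = 19.4 × sin 65° / sin 15°
V₂ = 19.4 × 0.9063/0.2588 = 68 knots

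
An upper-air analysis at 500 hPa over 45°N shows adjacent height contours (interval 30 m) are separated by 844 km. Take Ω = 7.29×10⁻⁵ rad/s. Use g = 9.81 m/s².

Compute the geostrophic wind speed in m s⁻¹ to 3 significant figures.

Coriolis parameter at 45°N:
f = 2Ω sin φ = 2 × 7.29×10⁻⁵ × sin 45° = 1.03×10⁻⁴ s⁻¹
Height gradient: |∂Z/∂n| = 30 m / 844000 m = 3.55×10⁻⁵
On a pressure surface, geostrophic balance gives V_g = (g/f)|∂Z/∂n|:
V_g = 9.81 × 3.55×10⁻⁵ / 1.03×10⁻⁴ = 3.38 m/s

3.38 m s⁻¹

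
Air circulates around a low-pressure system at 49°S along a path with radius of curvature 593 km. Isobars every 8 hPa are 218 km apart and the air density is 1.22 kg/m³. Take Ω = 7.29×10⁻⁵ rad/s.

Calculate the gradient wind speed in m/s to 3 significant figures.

Coriolis parameter at 49°S:
f = 2Ω sin φ = 2 × 7.29×10⁻⁵ × sin 49° = 1.10×10⁻⁴ s⁻¹
Pressure gradient: |∂P/∂n| = 800 Pa / 218000 m = 3.67×10⁻³ Pa/m
Geostrophic speed: V_g = |∂P/∂n|/(fρ) = 3.67×10⁻³/(1.10×10⁻⁴ × 1.22) = 27.3 m/s
Around a low, centrifugal force acts outward with Coriolis, so pressure-gradient force balances both:
(1/ρ)|∂P/∂n| = fV + V²/R  →  V² + fR·V − fR·V_g = 0
With fR = 1.10×10⁻⁴ × 593×10³ m = 65.3 m/s:
V = [−fR + √((fR)² + 4 fR V_g)]/2 = [−65.3 + √(65.3² + 4×65.3×27.3)]/2 = 20.7 m/s
Subgeostrophic (V < V_g = 27.3 m/s), as expected around a low.

20.7 m/s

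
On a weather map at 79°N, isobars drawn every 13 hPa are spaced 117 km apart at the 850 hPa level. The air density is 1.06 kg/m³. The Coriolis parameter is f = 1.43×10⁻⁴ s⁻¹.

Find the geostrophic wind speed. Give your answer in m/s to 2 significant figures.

73 m/s

Pressure gradient: |∂P/∂n| = 1300 Pa / 117000 m = 1.11×10⁻² Pa/m
Geostrophic balance (pressure-gradient force = Coriolis force):
V_g = (1/(fρ)) |∂P/∂n| = 1.11×10⁻² / (1.43×10⁻⁴ × 1.06) = 73.3 m/s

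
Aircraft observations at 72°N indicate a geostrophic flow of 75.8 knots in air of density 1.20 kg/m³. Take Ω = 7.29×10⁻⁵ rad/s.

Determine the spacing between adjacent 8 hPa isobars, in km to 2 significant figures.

120 km

Coriolis parameter at 72°N:
f = 2Ω sin φ = 2 × 7.29×10⁻⁵ × sin 72° = 1.39×10⁻⁴ s⁻¹
Wind speed in SI: 75.8 knots = 39.0 m/s
Geostrophic balance rearranged: |∂P/∂n| = f ρ V_g
|∂P/∂n| = 1.39×10⁻⁴ × 1.20 × 39.0 = 6.49×10⁻³ Pa/m
Isobar spacing: Δn = ΔP/|∂P/∂n| = 800 Pa / 6.49×10⁻³ Pa/m = 123293 m ≈ 120 km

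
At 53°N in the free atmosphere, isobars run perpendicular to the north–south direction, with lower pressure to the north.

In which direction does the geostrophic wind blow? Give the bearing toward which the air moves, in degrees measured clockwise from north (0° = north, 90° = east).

090°

The pressure-gradient force points toward the north (bearing 000°).
Geostrophic balance: in the Northern Hemisphere the Coriolis force deflects motion to the right, so the geostrophic wind blows 90° to the right of the pressure-gradient force (low pressure on the left).
Rotating 000° by 90° clockwise gives 090° — the wind blows toward the east.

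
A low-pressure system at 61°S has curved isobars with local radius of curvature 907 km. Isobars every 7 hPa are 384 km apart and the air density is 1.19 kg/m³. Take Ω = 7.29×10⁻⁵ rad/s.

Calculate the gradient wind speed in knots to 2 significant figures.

21 knots

Coriolis parameter at 61°S:
f = 2Ω sin φ = 2 × 7.29×10⁻⁵ × sin 61° = 1.28×10⁻⁴ s⁻¹
Pressure gradient: |∂P/∂n| = 700 Pa / 384000 m = 1.82×10⁻³ Pa/m
Geostrophic speed: V_g = |∂P/∂n|/(fρ) = 1.82×10⁻³/(1.28×10⁻⁴ × 1.19) = 12.0 m/s
Around a low, centrifugal force acts outward with Coriolis, so pressure-gradient force balances both:
(1/ρ)|∂P/∂n| = fV + V²/R  →  V² + fR·V − fR·V_g = 0
With fR = 1.28×10⁻⁴ × 907×10³ m = 116 m/s:
V = [−fR + √((fR)² + 4 fR V_g)]/2 = [−116 + √(116² + 4×116×12)]/2 = 11 m/s
Subgeostrophic (V < V_g = 12 m/s), as expected around a low.
Converting: 11 m/s × 1.944 = 21 knots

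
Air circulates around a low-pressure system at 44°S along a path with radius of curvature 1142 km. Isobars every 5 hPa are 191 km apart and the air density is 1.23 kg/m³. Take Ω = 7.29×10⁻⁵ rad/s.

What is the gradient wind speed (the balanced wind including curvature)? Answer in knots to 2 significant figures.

Coriolis parameter at 44°S:
f = 2Ω sin φ = 2 × 7.29×10⁻⁵ × sin 44° = 1.01×10⁻⁴ s⁻¹
Pressure gradient: |∂P/∂n| = 500 Pa / 191000 m = 2.62×10⁻³ Pa/m
Geostrophic speed: V_g = |∂P/∂n|/(fρ) = 2.62×10⁻³/(1.01×10⁻⁴ × 1.23) = 21.0 m/s
Around a low, centrifugal force acts outward with Coriolis, so pressure-gradient force balances both:
(1/ρ)|∂P/∂n| = fV + V²/R  →  V² + fR·V − fR·V_g = 0
With fR = 1.01×10⁻⁴ × 1142×10³ m = 116 m/s:
V = [−fR + √((fR)² + 4 fR V_g)]/2 = [−116 + √(116² + 4×116×21)]/2 = 18.2 m/s
Subgeostrophic (V < V_g = 21 m/s), as expected around a low.
Converting: 18.2 m/s × 1.944 = 35 knots

35 knots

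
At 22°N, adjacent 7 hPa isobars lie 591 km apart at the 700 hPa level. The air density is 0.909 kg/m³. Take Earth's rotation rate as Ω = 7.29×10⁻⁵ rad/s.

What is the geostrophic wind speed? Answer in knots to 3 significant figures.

46.4 knots

Coriolis parameter at 22°N:
f = 2Ω sin φ = 2 × 7.29×10⁻⁵ × sin 22° = 5.46×10⁻⁵ s⁻¹
Pressure gradient: |∂P/∂n| = 700 Pa / 591000 m = 1.18×10⁻³ Pa/m
Geostrophic balance (pressure-gradient force = Coriolis force):
V_g = (1/(fρ)) |∂P/∂n| = 1.18×10⁻³ / (5.46×10⁻⁵ × 0.909) = 23.9 m/s
Converting: 23.9 m/s × 1.944 = 46.4 knots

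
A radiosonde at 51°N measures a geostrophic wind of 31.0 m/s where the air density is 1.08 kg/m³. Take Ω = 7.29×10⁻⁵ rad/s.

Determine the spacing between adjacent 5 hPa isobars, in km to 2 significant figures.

130 km

Coriolis parameter at 51°N:
f = 2Ω sin φ = 2 × 7.29×10⁻⁵ × sin 51° = 1.13×10⁻⁴ s⁻¹
Geostrophic balance rearranged: |∂P/∂n| = f ρ V_g
|∂P/∂n| = 1.13×10⁻⁴ × 1.08 × 31.0 = 3.79×10⁻³ Pa/m
Isobar spacing: Δn = ΔP/|∂P/∂n| = 500 Pa / 3.79×10⁻³ Pa/m = 131803 m ≈ 130 km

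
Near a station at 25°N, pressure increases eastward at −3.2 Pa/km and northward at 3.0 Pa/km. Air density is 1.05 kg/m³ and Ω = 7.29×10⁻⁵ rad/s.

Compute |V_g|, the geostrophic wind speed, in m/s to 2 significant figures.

68 m/s

Coriolis parameter at 25°N:
f = 2Ω sin φ = 2 × 7.29×10⁻⁵ × sin 25° = 6.16×10⁻⁵ s⁻¹
Component geostrophic relations (x east, y north):
u_g = −(1/(fρ)) ∂P/∂y,  v_g = (1/(fρ)) ∂P/∂x
u_g = −(3.0×10⁻³)/(6.16×10⁻⁵ × 1.05) = −46.4 m/s;  v_g = (−3.2×10⁻³)/(6.16×10⁻⁵ × 1.05) = −49.5 m/s
|V_g| = √(u_g² + v_g²) = 67.8 m/s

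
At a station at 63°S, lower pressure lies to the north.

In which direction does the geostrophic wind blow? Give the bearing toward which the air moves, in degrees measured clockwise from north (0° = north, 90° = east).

The pressure-gradient force points toward the north (bearing 000°).
Geostrophic balance: in the Southern Hemisphere the Coriolis force deflects motion to the left, so the geostrophic wind blows 90° to the left of the pressure-gradient force (low pressure on the right).
Rotating 000° by 90° counterclockwise gives 270° — the wind blows toward the west.

270°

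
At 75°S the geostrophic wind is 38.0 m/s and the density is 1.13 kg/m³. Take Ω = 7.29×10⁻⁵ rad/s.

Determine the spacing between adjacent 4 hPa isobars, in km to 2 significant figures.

66 km

Coriolis parameter at 75°S:
f = 2Ω sin φ = 2 × 7.29×10⁻⁵ × sin 75° = 1.41×10⁻⁴ s⁻¹
Geostrophic balance rearranged: |∂P/∂n| = f ρ V_g
|∂P/∂n| = 1.41×10⁻⁴ × 1.13 × 38.0 = 6.05×10⁻³ Pa/m
Isobar spacing: Δn = ΔP/|∂P/∂n| = 400 Pa / 6.05×10⁻³ Pa/m = 66145 m ≈ 66 km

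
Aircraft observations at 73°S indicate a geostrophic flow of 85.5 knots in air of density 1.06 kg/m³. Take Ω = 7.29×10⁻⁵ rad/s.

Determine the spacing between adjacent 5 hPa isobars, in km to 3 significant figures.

Coriolis parameter at 73°S:
f = 2Ω sin φ = 2 × 7.29×10⁻⁵ × sin 73° = 1.39×10⁻⁴ s⁻¹
Wind speed in SI: 85.5 knots = 44.0 m/s
Geostrophic balance rearranged: |∂P/∂n| = f ρ V_g
|∂P/∂n| = 1.39×10⁻⁴ × 1.06 × 44.0 = 6.50×10⁻³ Pa/m
Isobar spacing: Δn = ΔP/|∂P/∂n| = 500 Pa / 6.50×10⁻³ Pa/m = 76914 m ≈ 76.9 km

76.9 km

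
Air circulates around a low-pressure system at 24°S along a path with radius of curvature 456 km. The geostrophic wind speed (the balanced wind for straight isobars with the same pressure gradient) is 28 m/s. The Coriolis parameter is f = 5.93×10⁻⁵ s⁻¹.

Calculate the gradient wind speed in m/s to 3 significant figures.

17.1 m/s

Around a low, centrifugal force acts outward with Coriolis, so pressure-gradient force balances both:
(1/ρ)|∂P/∂n| = fV + V²/R  →  V² + fR·V − fR·V_g = 0
With fR = 5.93×10⁻⁵ × 456×10³ m = 27.0 m/s:
V = [−fR + √((fR)² + 4 fR V_g)]/2 = [−27.0 + √(27.0² + 4×27.0×28)]/2 = 17.1 m/s
Subgeostrophic (V < V_g = 28 m/s), as expected around a low.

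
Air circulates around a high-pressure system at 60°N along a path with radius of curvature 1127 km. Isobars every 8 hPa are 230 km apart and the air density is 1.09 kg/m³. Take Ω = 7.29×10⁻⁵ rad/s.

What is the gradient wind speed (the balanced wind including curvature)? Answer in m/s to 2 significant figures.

Coriolis parameter at 60°N:
f = 2Ω sin φ = 2 × 7.29×10⁻⁵ × sin 60° = 1.26×10⁻⁴ s⁻¹
Pressure gradient: |∂P/∂n| = 800 Pa / 230000 m = 3.48×10⁻³ Pa/m
Geostrophic speed: V_g = |∂P/∂n|/(fρ) = 3.48×10⁻³/(1.26×10⁻⁴ × 1.09) = 25.3 m/s
Around a high, pressure-gradient force acts outward with centrifugal, so Coriolis balances both:
fV = (1/ρ)|∂P/∂n| + V²/R  →  V² − fR·V + fR·V_g = 0
With fR = 1.26×10⁻⁴ × 1127×10³ m = 142 m/s:
V = [fR − √((fR)² − 4 fR V_g)]/2 = [142 − √(142² − 4×142×25.3)]/2 = 32.9 m/s
Supergeostrophic (V > V_g = 25.3 m/s), as expected around a high.

33 m/s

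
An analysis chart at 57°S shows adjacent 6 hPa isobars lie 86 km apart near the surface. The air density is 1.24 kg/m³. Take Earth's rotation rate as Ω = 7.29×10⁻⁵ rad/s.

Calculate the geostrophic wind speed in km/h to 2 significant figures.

Coriolis parameter at 57°S:
f = 2Ω sin φ = 2 × 7.29×10⁻⁵ × sin 57° = 1.22×10⁻⁴ s⁻¹
Pressure gradient: |∂P/∂n| = 600 Pa / 86000 m = 6.98×10⁻³ Pa/m
Geostrophic balance (pressure-gradient force = Coriolis force):
V_g = (1/(fρ)) |∂P/∂n| = 6.98×10⁻³ / (1.22×10⁻⁴ × 1.24) = 46.0 m/s
Converting: 46.0 m/s × 3.6 = 170 km/h

170 km/h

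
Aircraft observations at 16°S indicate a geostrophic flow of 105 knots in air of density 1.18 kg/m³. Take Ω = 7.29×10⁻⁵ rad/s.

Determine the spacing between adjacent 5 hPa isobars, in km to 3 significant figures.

195 km

Coriolis parameter at 16°S:
f = 2Ω sin φ = 2 × 7.29×10⁻⁵ × sin 16° = 4.02×10⁻⁵ s⁻¹
Wind speed in SI: 105 knots = 54.0 m/s
Geostrophic balance rearranged: |∂P/∂n| = f ρ V_g
|∂P/∂n| = 4.02×10⁻⁵ × 1.18 × 54.0 = 2.56×10⁻³ Pa/m
Isobar spacing: Δn = ΔP/|∂P/∂n| = 500 Pa / 2.56×10⁻³ Pa/m = 195193 m ≈ 195 km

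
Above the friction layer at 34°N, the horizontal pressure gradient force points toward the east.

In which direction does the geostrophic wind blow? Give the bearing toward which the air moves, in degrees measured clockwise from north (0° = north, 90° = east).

The pressure-gradient force points toward the east (bearing 090°).
Geostrophic balance: in the Northern Hemisphere the Coriolis force deflects motion to the right, so the geostrophic wind blows 90° to the right of the pressure-gradient force (low pressure on the left).
Rotating 090° by 90° clockwise gives 180° — the wind blows toward the south.

180°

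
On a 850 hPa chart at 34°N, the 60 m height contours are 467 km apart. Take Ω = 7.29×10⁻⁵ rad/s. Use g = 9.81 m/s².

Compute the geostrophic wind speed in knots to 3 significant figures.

30.1 knots

Coriolis parameter at 34°N:
f = 2Ω sin φ = 2 × 7.29×10⁻⁵ × sin 34° = 8.15×10⁻⁵ s⁻¹
Height gradient: |∂Z/∂n| = 60 m / 467000 m = 1.28×10⁻⁴
On a pressure surface, geostrophic balance gives V_g = (g/f)|∂Z/∂n|:
V_g = 9.81 × 1.28×10⁻⁴ / 8.15×10⁻⁵ = 15.5 m/s
Converting: 15.5 m/s × 1.944 = 30.1 knots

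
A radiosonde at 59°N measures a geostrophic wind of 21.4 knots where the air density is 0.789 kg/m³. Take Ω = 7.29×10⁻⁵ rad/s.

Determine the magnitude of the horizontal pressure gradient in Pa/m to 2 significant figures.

Coriolis parameter at 59°N:
f = 2Ω sin φ = 2 × 7.29×10⁻⁵ × sin 59° = 1.25×10⁻⁴ s⁻¹
Wind speed in SI: 21.4 knots = 11.0 m/s
Geostrophic balance rearranged: |∂P/∂n| = f ρ V_g
|∂P/∂n| = 1.25×10⁻⁴ × 0.789 × 11.0 = 1.09×10⁻³ Pa/m

1.1×10⁻³ Pa/m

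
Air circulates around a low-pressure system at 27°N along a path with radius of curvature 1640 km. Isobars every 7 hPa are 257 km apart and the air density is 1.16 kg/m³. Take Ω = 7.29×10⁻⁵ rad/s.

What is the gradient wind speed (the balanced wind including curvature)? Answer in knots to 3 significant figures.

54.7 knots

Coriolis parameter at 27°N:
f = 2Ω sin φ = 2 × 7.29×10⁻⁵ × sin 27° = 6.62×10⁻⁵ s⁻¹
Pressure gradient: |∂P/∂n| = 700 Pa / 257000 m = 2.72×10⁻³ Pa/m
Geostrophic speed: V_g = |∂P/∂n|/(fρ) = 2.72×10⁻³/(6.62×10⁻⁵ × 1.16) = 35.5 m/s
Around a low, centrifugal force acts outward with Coriolis, so pressure-gradient force balances both:
(1/ρ)|∂P/∂n| = fV + V²/R  →  V² + fR·V − fR·V_g = 0
With fR = 6.62×10⁻⁵ × 1640×10³ m = 109 m/s:
V = [−fR + √((fR)² + 4 fR V_g)]/2 = [−109 + √(109² + 4×109×35.5)]/2 = 28.2 m/s
Subgeostrophic (V < V_g = 35.5 m/s), as expected around a low.
Converting: 28.2 m/s × 1.944 = 54.7 knots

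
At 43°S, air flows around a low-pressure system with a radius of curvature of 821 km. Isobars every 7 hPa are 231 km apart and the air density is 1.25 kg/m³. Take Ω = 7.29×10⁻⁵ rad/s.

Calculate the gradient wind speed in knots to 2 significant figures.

Coriolis parameter at 43°S:
f = 2Ω sin φ = 2 × 7.29×10⁻⁵ × sin 43° = 9.94×10⁻⁵ s⁻¹
Pressure gradient: |∂P/∂n| = 700 Pa / 231000 m = 3.03×10⁻³ Pa/m
Geostrophic speed: V_g = |∂P/∂n|/(fρ) = 3.03×10⁻³/(9.94×10⁻⁵ × 1.25) = 24.4 m/s
Around a low, centrifugal force acts outward with Coriolis, so pressure-gradient force balances both:
(1/ρ)|∂P/∂n| = fV + V²/R  →  V² + fR·V − fR·V_g = 0
With fR = 9.94×10⁻⁵ × 821×10³ m = 81.6 m/s:
V = [−fR + √((fR)² + 4 fR V_g)]/2 = [−81.6 + √(81.6² + 4×81.6×24.4)]/2 = 19.7 m/s
Subgeostrophic (V < V_g = 24.4 m/s), as expected around a low.
Converting: 19.7 m/s × 1.944 = 38 knots

38 knots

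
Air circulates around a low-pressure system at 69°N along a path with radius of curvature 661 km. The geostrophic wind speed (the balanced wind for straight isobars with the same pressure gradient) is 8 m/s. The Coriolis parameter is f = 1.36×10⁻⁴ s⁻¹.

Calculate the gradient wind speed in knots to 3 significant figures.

Around a low, centrifugal force acts outward with Coriolis, so pressure-gradient force balances both:
(1/ρ)|∂P/∂n| = fV + V²/R  →  V² + fR·V − fR·V_g = 0
With fR = 1.36×10⁻⁴ × 661×10³ m = 89.9 m/s:
V = [−fR + √((fR)² + 4 fR V_g)]/2 = [−89.9 + √(89.9² + 4×89.9×8)]/2 = 7.39 m/s
Subgeostrophic (V < V_g = 8 m/s), as expected around a low.
Converting: 7.39 m/s × 1.944 = 14.4 knots

14.4 knots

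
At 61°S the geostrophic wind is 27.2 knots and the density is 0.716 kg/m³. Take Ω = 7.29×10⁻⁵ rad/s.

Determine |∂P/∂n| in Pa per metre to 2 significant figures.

Coriolis parameter at 61°S:
f = 2Ω sin φ = 2 × 7.29×10⁻⁵ × sin 61° = 1.28×10⁻⁴ s⁻¹
Wind speed in SI: 27.2 knots = 14.0 m/s
Geostrophic balance rearranged: |∂P/∂n| = f ρ V_g
|∂P/∂n| = 1.28×10⁻⁴ × 0.716 × 14.0 = 1.28×10⁻³ Pa/m

1.3×10⁻³ Pa/m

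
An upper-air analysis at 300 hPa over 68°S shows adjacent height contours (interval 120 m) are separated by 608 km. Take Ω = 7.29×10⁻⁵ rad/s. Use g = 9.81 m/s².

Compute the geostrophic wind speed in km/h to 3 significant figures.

51.6 km/h

Coriolis parameter at 68°S:
f = 2Ω sin φ = 2 × 7.29×10⁻⁵ × sin 68° = 1.35×10⁻⁴ s⁻¹
Height gradient: |∂Z/∂n| = 120 m / 608000 m = 1.97×10⁻⁴
On a pressure surface, geostrophic balance gives V_g = (g/f)|∂Z/∂n|:
V_g = 9.81 × 1.97×10⁻⁴ / 1.35×10⁻⁴ = 14.3 m/s
Converting: 14.3 m/s × 3.6 = 51.6 km/h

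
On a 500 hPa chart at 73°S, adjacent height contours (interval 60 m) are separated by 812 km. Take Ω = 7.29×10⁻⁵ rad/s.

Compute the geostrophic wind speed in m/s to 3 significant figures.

Coriolis parameter at 73°S:
f = 2Ω sin φ = 2 × 7.29×10⁻⁵ × sin 73° = 1.39×10⁻⁴ s⁻¹
Height gradient: |∂Z/∂n| = 60 m / 812000 m = 7.39×10⁻⁵
On a pressure surface, geostrophic balance gives V_g = (g/f)|∂Z/∂n|:
V_g = 9.81 × 7.39×10⁻⁵ / 1.39×10⁻⁴ = 5.20 m/s

5.20 m/s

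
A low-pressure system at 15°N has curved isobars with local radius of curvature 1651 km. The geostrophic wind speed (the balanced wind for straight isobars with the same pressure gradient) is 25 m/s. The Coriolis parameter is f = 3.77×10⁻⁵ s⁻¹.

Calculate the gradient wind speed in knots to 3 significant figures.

37.2 knots

Around a low, centrifugal force acts outward with Coriolis, so pressure-gradient force balances both:
(1/ρ)|∂P/∂n| = fV + V²/R  →  V² + fR·V − fR·V_g = 0
With fR = 3.77×10⁻⁵ × 1651×10³ m = 62.2 m/s:
V = [−fR + √((fR)² + 4 fR V_g)]/2 = [−62.2 + √(62.2² + 4×62.2×25)]/2 = 19.1 m/s
Subgeostrophic (V < V_g = 25 m/s), as expected around a low.
Converting: 19.1 m/s × 1.944 = 37.2 knots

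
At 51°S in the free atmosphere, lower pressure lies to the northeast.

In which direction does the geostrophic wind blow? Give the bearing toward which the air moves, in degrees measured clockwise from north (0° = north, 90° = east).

315°

The pressure-gradient force points toward the northeast (bearing 045°).
Geostrophic balance: in the Southern Hemisphere the Coriolis force deflects motion to the left, so the geostrophic wind blows 90° to the left of the pressure-gradient force (low pressure on the right).
Rotating 045° by 90° counterclockwise gives 315° — the wind blows toward the northwest.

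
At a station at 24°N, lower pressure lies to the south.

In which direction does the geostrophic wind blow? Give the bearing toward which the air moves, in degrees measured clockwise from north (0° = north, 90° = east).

The pressure-gradient force points toward the south (bearing 180°).
Geostrophic balance: in the Northern Hemisphere the Coriolis force deflects motion to the right, so the geostrophic wind blows 90° to the right of the pressure-gradient force (low pressure on the left).
Rotating 180° by 90° clockwise gives 270° — the wind blows toward the west.

270°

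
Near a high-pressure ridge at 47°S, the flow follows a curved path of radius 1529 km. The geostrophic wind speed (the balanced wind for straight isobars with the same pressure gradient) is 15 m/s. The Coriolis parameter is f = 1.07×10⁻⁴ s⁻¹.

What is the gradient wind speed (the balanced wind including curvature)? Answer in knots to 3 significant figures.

32.5 knots

Around a high, pressure-gradient force acts outward with centrifugal, so Coriolis balances both:
fV = (1/ρ)|∂P/∂n| + V²/R  →  V² − fR·V + fR·V_g = 0
With fR = 1.07×10⁻⁴ × 1529×10³ m = 164 m/s:
V = [fR − √((fR)² − 4 fR V_g)]/2 = [164 − √(164² − 4×164×15)]/2 = 16.7 m/s
Supergeostrophic (V > V_g = 15 m/s), as expected around a high.
Converting: 16.7 m/s × 1.944 = 32.5 knots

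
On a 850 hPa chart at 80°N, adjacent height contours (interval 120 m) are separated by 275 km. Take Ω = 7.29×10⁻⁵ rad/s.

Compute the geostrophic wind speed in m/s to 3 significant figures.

29.8 m/s

Coriolis parameter at 80°N:
f = 2Ω sin φ = 2 × 7.29×10⁻⁵ × sin 80° = 1.44×10⁻⁴ s⁻¹
Height gradient: |∂Z/∂n| = 120 m / 275000 m = 4.36×10⁻⁴
On a pressure surface, geostrophic balance gives V_g = (g/f)|∂Z/∂n|:
V_g = 9.81 × 4.36×10⁻⁴ / 1.44×10⁻⁴ = 29.8 m/s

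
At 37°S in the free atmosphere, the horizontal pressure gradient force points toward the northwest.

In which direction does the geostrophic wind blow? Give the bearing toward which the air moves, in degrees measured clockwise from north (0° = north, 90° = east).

225°

The pressure-gradient force points toward the northwest (bearing 315°).
Geostrophic balance: in the Southern Hemisphere the Coriolis force deflects motion to the left, so the geostrophic wind blows 90° to the left of the pressure-gradient force (low pressure on the right).
Rotating 315° by 90° counterclockwise gives 225° — the wind blows toward the southwest.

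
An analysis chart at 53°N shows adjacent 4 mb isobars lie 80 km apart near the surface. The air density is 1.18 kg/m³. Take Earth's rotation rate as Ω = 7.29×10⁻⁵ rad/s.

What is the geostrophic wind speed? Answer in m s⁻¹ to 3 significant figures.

Coriolis parameter at 53°N:
f = 2Ω sin φ = 2 × 7.29×10⁻⁵ × sin 53° = 1.16×10⁻⁴ s⁻¹
Pressure gradient: |∂P/∂n| = 400 Pa / 80000 m = 5.00×10⁻³ Pa/m
Geostrophic balance (pressure-gradient force = Coriolis force):
V_g = (1/(fρ)) |∂P/∂n| = 5.00×10⁻³ / (1.16×10⁻⁴ × 1.18) = 36.4 m/s

36.4 m s⁻¹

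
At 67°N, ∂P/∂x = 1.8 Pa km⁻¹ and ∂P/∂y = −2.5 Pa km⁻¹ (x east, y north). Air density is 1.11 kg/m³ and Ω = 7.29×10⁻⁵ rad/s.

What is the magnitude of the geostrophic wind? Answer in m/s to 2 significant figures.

Coriolis parameter at 67°N:
f = 2Ω sin φ = 2 × 7.29×10⁻⁵ × sin 67° = 1.34×10⁻⁴ s⁻¹
Component geostrophic relations (x east, y north):
u_g = −(1/(fρ)) ∂P/∂y,  v_g = (1/(fρ)) ∂P/∂x
u_g = −(−2.5×10⁻³)/(1.34×10⁻⁴ × 1.11) = 16.8 m/s;  v_g = (1.8×10⁻³)/(1.34×10⁻⁴ × 1.11) = 12.1 m/s
|V_g| = √(u_g² + v_g²) = 20.7 m/s

21 m/s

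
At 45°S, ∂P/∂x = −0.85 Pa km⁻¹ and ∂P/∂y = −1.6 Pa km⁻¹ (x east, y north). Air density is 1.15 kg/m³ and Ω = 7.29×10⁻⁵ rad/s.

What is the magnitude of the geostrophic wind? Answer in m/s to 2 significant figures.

15 m/s

Coriolis parameter at 45°S:
f = 2Ω sin φ = 2 × 7.29×10⁻⁵ × sin 45° = 1.03×10⁻⁴ s⁻¹
In the Southern Hemisphere f is negative: f = −1.03×10⁻⁴ s⁻¹.
Component geostrophic relations (x east, y north):
u_g = −(1/(fρ)) ∂P/∂y,  v_g = (1/(fρ)) ∂P/∂x
u_g = −(−1.6×10⁻³)/(−1.03×10⁻⁴ × 1.15) = −13.5 m/s;  v_g = (−0.85×10⁻³)/(−1.03×10⁻⁴ × 1.15) = 7.17 m/s
|V_g| = √(u_g² + v_g²) = 15.3 m/s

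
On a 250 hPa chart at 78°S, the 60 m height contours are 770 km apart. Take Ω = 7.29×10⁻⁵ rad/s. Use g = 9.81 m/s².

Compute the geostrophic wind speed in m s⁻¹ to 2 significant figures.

5.4 m s⁻¹

Coriolis parameter at 78°S:
f = 2Ω sin φ = 2 × 7.29×10⁻⁵ × sin 78° = 1.43×10⁻⁴ s⁻¹
Height gradient: |∂Z/∂n| = 60 m / 770000 m = 7.79×10⁻⁵
On a pressure surface, geostrophic balance gives V_g = (g/f)|∂Z/∂n|:
V_g = 9.81 × 7.79×10⁻⁵ / 1.43×10⁻⁴ = 5.36 m/s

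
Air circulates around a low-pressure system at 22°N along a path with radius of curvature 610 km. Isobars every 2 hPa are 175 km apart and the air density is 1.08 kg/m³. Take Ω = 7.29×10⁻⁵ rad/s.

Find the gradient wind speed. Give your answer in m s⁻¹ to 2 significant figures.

14 m s⁻¹

Coriolis parameter at 22°N:
f = 2Ω sin φ = 2 × 7.29×10⁻⁵ × sin 22° = 5.46×10⁻⁵ s⁻¹
Pressure gradient: |∂P/∂n| = 200 Pa / 175000 m = 1.14×10⁻³ Pa/m
Geostrophic speed: V_g = |∂P/∂n|/(fρ) = 1.14×10⁻³/(5.46×10⁻⁵ × 1.08) = 19.4 m/s
Around a low, centrifugal force acts outward with Coriolis, so pressure-gradient force balances both:
(1/ρ)|∂P/∂n| = fV + V²/R  →  V² + fR·V − fR·V_g = 0
With fR = 5.46×10⁻⁵ × 610×10³ m = 33.3 m/s:
V = [−fR + √((fR)² + 4 fR V_g)]/2 = [−33.3 + √(33.3² + 4×33.3×19.4)]/2 = 13.7 m/s
Subgeostrophic (V < V_g = 19.4 m/s), as expected around a low.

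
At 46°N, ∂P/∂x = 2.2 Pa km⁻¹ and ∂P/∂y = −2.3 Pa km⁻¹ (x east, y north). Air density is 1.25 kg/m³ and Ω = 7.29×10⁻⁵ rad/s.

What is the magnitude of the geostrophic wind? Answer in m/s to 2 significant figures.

24 m/s

Coriolis parameter at 46°N:
f = 2Ω sin φ = 2 × 7.29×10⁻⁵ × sin 46° = 1.05×10⁻⁴ s⁻¹
Component geostrophic relations (x east, y north):
u_g = −(1/(fρ)) ∂P/∂y,  v_g = (1/(fρ)) ∂P/∂x
u_g = −(−2.3×10⁻³)/(1.05×10⁻⁴ × 1.25) = 17.5 m/s;  v_g = (2.2×10⁻³)/(1.05×10⁻⁴ × 1.25) = 16.8 m/s
|V_g| = √(u_g² + v_g²) = 24.3 m/s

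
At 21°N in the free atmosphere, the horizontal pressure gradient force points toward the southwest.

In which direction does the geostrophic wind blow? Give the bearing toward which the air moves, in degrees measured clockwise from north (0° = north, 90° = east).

The pressure-gradient force points toward the southwest (bearing 225°).
Geostrophic balance: in the Northern Hemisphere the Coriolis force deflects motion to the right, so the geostrophic wind blows 90° to the right of the pressure-gradient force (low pressure on the left).
Rotating 225° by 90° clockwise gives 315° — the wind blows toward the northwest.

315°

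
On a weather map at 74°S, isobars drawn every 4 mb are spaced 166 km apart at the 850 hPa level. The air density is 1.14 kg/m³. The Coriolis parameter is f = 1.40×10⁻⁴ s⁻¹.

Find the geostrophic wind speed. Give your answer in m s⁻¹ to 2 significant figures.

15 m s⁻¹

Pressure gradient: |∂P/∂n| = 400 Pa / 166000 m = 2.41×10⁻³ Pa/m
Geostrophic balance (pressure-gradient force = Coriolis force):
V_g = (1/(fρ)) |∂P/∂n| = 2.41×10⁻³ / (1.40×10⁻⁴ × 1.14) = 15.1 m/s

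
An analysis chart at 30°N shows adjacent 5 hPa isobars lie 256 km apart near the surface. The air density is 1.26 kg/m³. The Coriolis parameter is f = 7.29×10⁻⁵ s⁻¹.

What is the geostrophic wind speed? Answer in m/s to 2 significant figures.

21 m/s

Pressure gradient: |∂P/∂n| = 500 Pa / 256000 m = 1.95×10⁻³ Pa/m
Geostrophic balance (pressure-gradient force = Coriolis force):
V_g = (1/(fρ)) |∂P/∂n| = 1.95×10⁻³ / (7.29×10⁻⁵ × 1.26) = 21.3 m/s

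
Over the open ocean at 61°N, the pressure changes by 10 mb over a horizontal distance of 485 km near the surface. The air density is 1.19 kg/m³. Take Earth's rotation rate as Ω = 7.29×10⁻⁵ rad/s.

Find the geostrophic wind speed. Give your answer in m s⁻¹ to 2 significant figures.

Coriolis parameter at 61°N:
f = 2Ω sin φ = 2 × 7.29×10⁻⁵ × sin 61° = 1.28×10⁻⁴ s⁻¹
Pressure gradient: |∂P/∂n| = 1000 Pa / 485000 m = 2.06×10⁻³ Pa/m
Geostrophic balance (pressure-gradient force = Coriolis force):
V_g = (1/(fρ)) |∂P/∂n| = 2.06×10⁻³ / (1.28×10⁻⁴ × 1.19) = 13.6 m/s

14 m s⁻¹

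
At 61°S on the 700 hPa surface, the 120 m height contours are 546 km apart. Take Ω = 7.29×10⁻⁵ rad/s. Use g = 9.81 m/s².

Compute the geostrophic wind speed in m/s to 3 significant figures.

Coriolis parameter at 61°S:
f = 2Ω sin φ = 2 × 7.29×10⁻⁵ × sin 61° = 1.28×10⁻⁴ s⁻¹
Height gradient: |∂Z/∂n| = 120 m / 546000 m = 2.20×10⁻⁴
On a pressure surface, geostrophic balance gives V_g = (g/f)|∂Z/∂n|:
V_g = 9.81 × 2.20×10⁻⁴ / 1.28×10⁻⁴ = 16.9 m/s

16.9 m/s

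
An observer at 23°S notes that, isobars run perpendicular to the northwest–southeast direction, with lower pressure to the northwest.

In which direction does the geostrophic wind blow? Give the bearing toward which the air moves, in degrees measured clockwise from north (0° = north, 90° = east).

The pressure-gradient force points toward the northwest (bearing 315°).
Geostrophic balance: in the Southern Hemisphere the Coriolis force deflects motion to the left, so the geostrophic wind blows 90° to the left of the pressure-gradient force (low pressure on the right).
Rotating 315° by 90° counterclockwise gives 225° — the wind blows toward the southwest.

225°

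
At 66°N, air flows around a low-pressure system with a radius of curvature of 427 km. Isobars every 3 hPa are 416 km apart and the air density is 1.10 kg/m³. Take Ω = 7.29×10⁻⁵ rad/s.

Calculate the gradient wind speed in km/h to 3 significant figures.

16.4 km/h

Coriolis parameter at 66°N:
f = 2Ω sin φ = 2 × 7.29×10⁻⁵ × sin 66° = 1.33×10⁻⁴ s⁻¹
Pressure gradient: |∂P/∂n| = 300 Pa / 416000 m = 7.21×10⁻⁴ Pa/m
Geostrophic speed: V_g = |∂P/∂n|/(fρ) = 7.21×10⁻⁴/(1.33×10⁻⁴ × 1.10) = 4.92 m/s
Around a low, centrifugal force acts outward with Coriolis, so pressure-gradient force balances both:
(1/ρ)|∂P/∂n| = fV + V²/R  →  V² + fR·V − fR·V_g = 0
With fR = 1.33×10⁻⁴ × 427×10³ m = 56.9 m/s:
V = [−fR + √((fR)² + 4 fR V_g)]/2 = [−56.9 + √(56.9² + 4×56.9×4.92)]/2 = 4.56 m/s
Subgeostrophic (V < V_g = 4.92 m/s), as expected around a low.
Converting: 4.56 m/s × 3.6 = 16.4 km/h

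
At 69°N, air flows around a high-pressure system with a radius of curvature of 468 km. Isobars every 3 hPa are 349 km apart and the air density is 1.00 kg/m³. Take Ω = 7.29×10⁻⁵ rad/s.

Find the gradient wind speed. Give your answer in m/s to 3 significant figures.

7.11 m/s

Coriolis parameter at 69°N:
f = 2Ω sin φ = 2 × 7.29×10⁻⁵ × sin 69° = 1.36×10⁻⁴ s⁻¹
Pressure gradient: |∂P/∂n| = 300 Pa / 349000 m = 8.60×10⁻⁴ Pa/m
Geostrophic speed: V_g = |∂P/∂n|/(fρ) = 8.60×10⁻⁴/(1.36×10⁻⁴ × 1.00) = 6.32 m/s
Around a high, pressure-gradient force acts outward with centrifugal, so Coriolis balances both:
fV = (1/ρ)|∂P/∂n| + V²/R  →  V² − fR·V + fR·V_g = 0
With fR = 1.36×10⁻⁴ × 468×10³ m = 63.7 m/s:
V = [fR − √((fR)² − 4 fR V_g)]/2 = [63.7 − √(63.7² − 4×63.7×6.32)]/2 = 7.11 m/s
Supergeostrophic (V > V_g = 6.32 m/s), as expected around a high.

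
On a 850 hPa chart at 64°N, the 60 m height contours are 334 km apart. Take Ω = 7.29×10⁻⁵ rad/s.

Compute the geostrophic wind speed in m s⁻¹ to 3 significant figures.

13.4 m s⁻¹

Coriolis parameter at 64°N:
f = 2Ω sin φ = 2 × 7.29×10⁻⁵ × sin 64° = 1.31×10⁻⁴ s⁻¹
Height gradient: |∂Z/∂n| = 60 m / 334000 m = 1.80×10⁻⁴
On a pressure surface, geostrophic balance gives V_g = (g/f)|∂Z/∂n|:
V_g = 9.81 × 1.80×10⁻⁴ / 1.31×10⁻⁴ = 13.4 m/s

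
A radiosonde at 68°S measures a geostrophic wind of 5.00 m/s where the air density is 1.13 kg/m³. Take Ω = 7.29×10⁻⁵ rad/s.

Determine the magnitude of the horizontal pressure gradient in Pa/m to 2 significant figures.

Coriolis parameter at 68°S:
f = 2Ω sin φ = 2 × 7.29×10⁻⁵ × sin 68° = 1.35×10⁻⁴ s⁻¹
Geostrophic balance rearranged: |∂P/∂n| = f ρ V_g
|∂P/∂n| = 1.35×10⁻⁴ × 1.13 × 5.00 = 7.64×10⁻⁴ Pa/m

7.6×10⁻⁴ Pa/m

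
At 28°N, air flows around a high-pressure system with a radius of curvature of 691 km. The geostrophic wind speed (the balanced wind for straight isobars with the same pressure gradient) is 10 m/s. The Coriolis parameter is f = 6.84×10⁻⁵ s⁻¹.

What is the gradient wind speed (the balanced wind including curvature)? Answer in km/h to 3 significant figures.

51.7 km/h

Around a high, pressure-gradient force acts outward with centrifugal, so Coriolis balances both:
fV = (1/ρ)|∂P/∂n| + V²/R  →  V² − fR·V + fR·V_g = 0
With fR = 6.84×10⁻⁵ × 691×10³ m = 47.3 m/s:
V = [fR − √((fR)² − 4 fR V_g)]/2 = [47.3 − √(47.3² − 4×47.3×10)]/2 = 14.4 m/s
Supergeostrophic (V > V_g = 10 m/s), as expected around a high.
Converting: 14.4 m/s × 3.6 = 51.7 km/h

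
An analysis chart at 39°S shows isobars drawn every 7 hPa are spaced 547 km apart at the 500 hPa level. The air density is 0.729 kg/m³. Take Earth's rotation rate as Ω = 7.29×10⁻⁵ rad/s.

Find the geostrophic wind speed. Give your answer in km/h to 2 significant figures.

69 km/h

Coriolis parameter at 39°S:
f = 2Ω sin φ = 2 × 7.29×10⁻⁵ × sin 39° = 9.18×10⁻⁵ s⁻¹
Pressure gradient: |∂P/∂n| = 700 Pa / 547000 m = 1.28×10⁻³ Pa/m
Geostrophic balance (pressure-gradient force = Coriolis force):
V_g = (1/(fρ)) |∂P/∂n| = 1.28×10⁻³ / (9.18×10⁻⁵ × 0.729) = 19.1 m/s
Converting: 19.1 m/s × 3.6 = 69 km/h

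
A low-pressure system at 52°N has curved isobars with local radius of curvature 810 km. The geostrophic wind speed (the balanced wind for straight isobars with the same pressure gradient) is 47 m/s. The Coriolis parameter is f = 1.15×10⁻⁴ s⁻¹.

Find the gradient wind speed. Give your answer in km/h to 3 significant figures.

124 km/h

Around a low, centrifugal force acts outward with Coriolis, so pressure-gradient force balances both:
(1/ρ)|∂P/∂n| = fV + V²/R  →  V² + fR·V − fR·V_g = 0
With fR = 1.15×10⁻⁴ × 810×10³ m = 93.1 m/s:
V = [−fR + √((fR)² + 4 fR V_g)]/2 = [−93.1 + √(93.1² + 4×93.1×47)]/2 = 34.3 m/s
Subgeostrophic (V < V_g = 47 m/s), as expected around a low.
Converting: 34.3 m/s × 3.6 = 124 km/h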